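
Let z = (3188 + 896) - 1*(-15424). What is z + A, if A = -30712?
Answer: -11204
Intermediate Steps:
z = 19508 (z = 4084 + 15424 = 19508)
z + A = 19508 - 30712 = -11204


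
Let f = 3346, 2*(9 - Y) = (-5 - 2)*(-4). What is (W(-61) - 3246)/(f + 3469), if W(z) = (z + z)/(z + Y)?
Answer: -107057/224895 ≈ -0.47603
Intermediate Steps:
Y = -5 (Y = 9 - (-5 - 2)*(-4)/2 = 9 - (-7)*(-4)/2 = 9 - ½*28 = 9 - 14 = -5)
W(z) = 2*z/(-5 + z) (W(z) = (z + z)/(z - 5) = (2*z)/(-5 + z) = 2*z/(-5 + z))
(W(-61) - 3246)/(f + 3469) = (2*(-61)/(-5 - 61) - 3246)/(3346 + 3469) = (2*(-61)/(-66) - 3246)/6815 = (2*(-61)*(-1/66) - 3246)*(1/6815) = (61/33 - 3246)*(1/6815) = -107057/33*1/6815 = -107057/224895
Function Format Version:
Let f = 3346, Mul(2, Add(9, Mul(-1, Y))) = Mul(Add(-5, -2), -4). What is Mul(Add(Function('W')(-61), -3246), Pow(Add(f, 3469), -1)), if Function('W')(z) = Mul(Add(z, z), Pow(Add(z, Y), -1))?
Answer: Rational(-107057, 224895) ≈ -0.47603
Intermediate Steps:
Y = -5 (Y = Add(9, Mul(Rational(-1, 2), Mul(Add(-5, -2), -4))) = Add(9, Mul(Rational(-1, 2), Mul(-7, -4))) = Add(9, Mul(Rational(-1, 2), 28)) = Add(9, -14) = -5)
Function('W')(z) = Mul(2, z, Pow(Add(-5, z), -1)) (Function('W')(z) = Mul(Add(z, z), Pow(Add(z, -5), -1)) = Mul(Mul(2, z), Pow(Add(-5, z), -1)) = Mul(2, z, Pow(Add(-5, z), -1)))
Mul(Add(Function('W')(-61), -3246), Pow(Add(f, 3469), -1)) = Mul(Add(Mul(2, -61, Pow(Add(-5, -61), -1)), -3246), Pow(Add(3346, 3469), -1)) = Mul(Add(Mul(2, -61, Pow(-66, -1)), -3246), Pow(6815, -1)) = Mul(Add(Mul(2, -61, Rational(-1, 66)), -3246), Rational(1, 6815)) = Mul(Add(Rational(61, 33), -3246), Rational(1, 6815)) = Mul(Rational(-107057, 33), Rational(1, 6815)) = Rational(-107057, 224895)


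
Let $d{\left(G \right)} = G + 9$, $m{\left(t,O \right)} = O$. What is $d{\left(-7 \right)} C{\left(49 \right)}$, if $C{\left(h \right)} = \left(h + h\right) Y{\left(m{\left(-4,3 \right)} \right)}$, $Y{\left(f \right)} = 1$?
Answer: $196$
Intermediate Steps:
$d{\left(G \right)} = 9 + G$
$C{\left(h \right)} = 2 h$ ($C{\left(h \right)} = \left(h + h\right) 1 = 2 h 1 = 2 h$)
$d{\left(-7 \right)} C{\left(49 \right)} = \left(9 - 7\right) 2 \cdot 49 = 2 \cdot 98 = 196$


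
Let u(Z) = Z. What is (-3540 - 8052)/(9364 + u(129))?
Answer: -11592/9493 ≈ -1.2211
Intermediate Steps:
(-3540 - 8052)/(9364 + u(129)) = (-3540 - 8052)/(9364 + 129) = -11592/9493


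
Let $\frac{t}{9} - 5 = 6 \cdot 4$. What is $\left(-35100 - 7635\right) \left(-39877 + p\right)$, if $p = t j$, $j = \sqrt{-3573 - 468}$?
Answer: $1704143595 - 33461505 i \sqrt{449} \approx 1.7041 \cdot 10^{9} - 7.0904 \cdot 10^{8} i$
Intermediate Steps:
$t = 261$ ($t = 45 + 9 \cdot 6 \cdot 4 = 45 + 9 \cdot 24 = 45 + 216 = 261$)
$j = 3 i \sqrt{449}$ ($j = \sqrt{-4041} = 3 i \sqrt{449} \approx 63.569 i$)
$p = 783 i \sqrt{449}$ ($p = 261 \cdot 3 i \sqrt{449} = 783 i \sqrt{449} \approx 16591.0 i$)
$\left(-35100 - 7635\right) \left(-39877 + p\right) = \left(-35100 - 7635\right) \left(-39877 + 783 i \sqrt{449}\right) = - 42735 \left(-39877 + 783 i \sqrt{449}\right) = 1704143595 - 33461505 i \sqrt{449}$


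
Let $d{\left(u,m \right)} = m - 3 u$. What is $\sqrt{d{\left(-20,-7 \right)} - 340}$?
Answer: $i \sqrt{287} \approx 16.941 i$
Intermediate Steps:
$\sqrt{d{\left(-20,-7 \right)} - 340} = \sqrt{\left(-7 - -60\right) - 340} = \sqrt{\left(-7 + 60\right) - 340} = \sqrt{53 - 340} = \sqrt{-287} = i \sqrt{287}$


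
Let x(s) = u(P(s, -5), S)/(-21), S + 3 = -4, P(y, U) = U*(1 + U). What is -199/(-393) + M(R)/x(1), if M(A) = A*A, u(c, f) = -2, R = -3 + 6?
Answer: 74675/786 ≈ 95.006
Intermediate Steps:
S = -7 (S = -3 - 4 = -7)
R = 3
M(A) = A**2
x(s) = 2/21 (x(s) = -2/(-21) = -2*(-1/21) = 2/21)
-199/(-393) + M(R)/x(1) = -199/(-393) + 3**2/(2/21) = -199*(-1/393) + 9*(21/2) = 199/393 + 189/2 = 74675/786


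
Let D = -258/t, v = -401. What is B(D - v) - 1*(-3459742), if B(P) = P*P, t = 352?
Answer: 112131748001/30976 ≈ 3.6200e+6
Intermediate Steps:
D = -129/176 (D = -258/352 = -258*1/352 = -129/176 ≈ -0.73295)
B(P) = P**2
B(D - v) - 1*(-3459742) = (-129/176 - 1*(-401))**2 - 1*(-3459742) = (-129/176 + 401)**2 + 3459742 = (70447/176)**2 + 3459742 = 4962779809/30976 + 3459742 = 112131748001/30976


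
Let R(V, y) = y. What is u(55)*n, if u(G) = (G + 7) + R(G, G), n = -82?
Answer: -9594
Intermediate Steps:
u(G) = 7 + 2*G (u(G) = (G + 7) + G = (7 + G) + G = 7 + 2*G)
u(55)*n = (7 + 2*55)*(-82) = (7 + 110)*(-82) = 117*(-82) = -9594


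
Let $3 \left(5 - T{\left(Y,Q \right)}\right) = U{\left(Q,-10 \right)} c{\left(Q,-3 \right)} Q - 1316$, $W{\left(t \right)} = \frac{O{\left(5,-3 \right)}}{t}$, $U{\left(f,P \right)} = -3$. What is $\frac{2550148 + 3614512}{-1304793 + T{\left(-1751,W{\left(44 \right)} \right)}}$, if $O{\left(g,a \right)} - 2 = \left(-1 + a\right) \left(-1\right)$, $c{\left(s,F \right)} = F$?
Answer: $- \frac{406867560}{86087083} \approx -4.7262$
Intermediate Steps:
$O{\left(g,a \right)} = 3 - a$ ($O{\left(g,a \right)} = 2 + \left(-1 + a\right) \left(-1\right) = 2 - \left(-1 + a\right) = 3 - a$)
$W{\left(t \right)} = \frac{6}{t}$ ($W{\left(t \right)} = \frac{3 - -3}{t} = \frac{3 + 3}{t} = \frac{6}{t}$)
$T{\left(Y,Q \right)} = \frac{1331}{3} - 3 Q$ ($T{\left(Y,Q \right)} = 5 - \frac{\left(-3\right) \left(-3\right) Q - 1316}{3} = 5 - \frac{9 Q - 1316}{3} = 5 - \frac{-1316 + 9 Q}{3} = 5 - \left(- \frac{1316}{3} + 3 Q\right) = \frac{1331}{3} - 3 Q$)
$\frac{2550148 + 3614512}{-1304793 + T{\left(-1751,W{\left(44 \right)} \right)}} = \frac{2550148 + 3614512}{-1304793 + \left(\frac{1331}{3} - 3 \cdot \frac{6}{44}\right)} = \frac{6164660}{-1304793 + \left(\frac{1331}{3} - 3 \cdot 6 \cdot \frac{1}{44}\right)} = \frac{6164660}{-1304793 + \left(\frac{1331}{3} - \frac{9}{22}\right)} = \frac{6164660}{-1304793 + \frac{29255}{66}} = \frac{6164660}{- \frac{86087083}{66}} = 6164660 \left(- \frac{66}{86087083}\right) = - \frac{406867560}{86087083}$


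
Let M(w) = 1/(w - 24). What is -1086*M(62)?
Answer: -543/19 ≈ -28.579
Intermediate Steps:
M(w) = 1/(-24 + w)
-1086*M(62) = -1086/(-24 + 62) = -1086/38 = -1086*1/38 = -543/19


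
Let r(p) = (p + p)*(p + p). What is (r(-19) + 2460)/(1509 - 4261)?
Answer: -61/43 ≈ -1.4186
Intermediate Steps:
r(p) = 4*p² (r(p) = (2*p)*(2*p) = 4*p²)
(r(-19) + 2460)/(1509 - 4261) = (4*(-19)² + 2460)/(1509 - 4261) = (4*361 + 2460)/(-2752) = (1444 + 2460)*(-1/2752) = 3904*(-1/2752) = -61/43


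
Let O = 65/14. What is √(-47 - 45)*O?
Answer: 65*I*√23/7 ≈ 44.533*I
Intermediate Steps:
O = 65/14 (O = 65*(1/14) = 65/14 ≈ 4.6429)
√(-47 - 45)*O = √(-47 - 45)*(65/14) = √(-92)*(65/14) = (2*I*√23)*(65/14) = 65*I*√23/7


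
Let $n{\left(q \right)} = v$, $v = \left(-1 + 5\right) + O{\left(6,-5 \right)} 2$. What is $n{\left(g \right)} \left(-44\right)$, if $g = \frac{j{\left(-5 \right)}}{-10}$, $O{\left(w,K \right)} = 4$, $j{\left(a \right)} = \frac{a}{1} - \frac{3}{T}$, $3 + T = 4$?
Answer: $-528$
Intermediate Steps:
$T = 1$ ($T = -3 + 4 = 1$)
$j{\left(a \right)} = -3 + a$ ($j{\left(a \right)} = \frac{a}{1} - \frac{3}{1} = a 1 - 3 = a - 3 = -3 + a$)
$g = \frac{4}{5}$ ($g = \frac{-3 - 5}{-10} = \left(-8\right) \left(- \frac{1}{10}\right) = \frac{4}{5} \approx 0.8$)
$v = 12$ ($v = \left(-1 + 5\right) + 4 \cdot 2 = 4 + 8 = 12$)
$n{\left(q \right)} = 12$
$n{\left(g \right)} \left(-44\right) = 12 \left(-44\right) = -528$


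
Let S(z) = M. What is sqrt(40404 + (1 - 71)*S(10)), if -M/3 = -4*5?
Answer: 2*sqrt(9051) ≈ 190.27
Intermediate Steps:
M = 60 (M = -(-12)*5 = -3*(-20) = 60)
S(z) = 60
sqrt(40404 + (1 - 71)*S(10)) = sqrt(40404 + (1 - 71)*60) = sqrt(40404 - 70*60) = sqrt(40404 - 4200) = sqrt(36204) = 2*sqrt(9051)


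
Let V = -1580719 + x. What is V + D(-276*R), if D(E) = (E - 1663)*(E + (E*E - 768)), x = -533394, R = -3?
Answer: -574626853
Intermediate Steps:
D(E) = (-1663 + E)*(-768 + E + E**2) (D(E) = (-1663 + E)*(E + (E**2 - 768)) = (-1663 + E)*(E + (-768 + E**2)) = (-1663 + E)*(-768 + E + E**2))
V = -2114113 (V = -1580719 - 533394 = -2114113)
V + D(-276*R) = -2114113 + (1277184 + (-276*(-3))**3 - (-670956)*(-3) - 1662*(-276*(-3))**2) = -2114113 + (1277184 + 828**3 - 2431*828 - 1662*828**2) = -2114113 + (1277184 + 567663552 - 2012868 - 1662*685584) = -2114113 + (1277184 + 567663552 - 2012868 - 1139440608) = -2114113 - 572512740 = -574626853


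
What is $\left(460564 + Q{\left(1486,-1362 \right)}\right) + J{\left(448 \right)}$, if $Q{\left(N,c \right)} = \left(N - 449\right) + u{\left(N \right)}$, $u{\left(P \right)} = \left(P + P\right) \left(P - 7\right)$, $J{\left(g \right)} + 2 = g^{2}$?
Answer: $5057891$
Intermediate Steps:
$J{\left(g \right)} = -2 + g^{2}$
$u{\left(P \right)} = 2 P \left(-7 + P\right)$
$Q{\left(N,c \right)} = -449 + N + 2 N \left(-7 + N\right)$ ($Q{\left(N,c \right)} = \left(N - 449\right) + 2 N \left(-7 + N\right) = \left(-449 + N\right) + 2 N \left(-7 + N\right) = -449 + N + 2 N \left(-7 + N\right)$)
$\left(460564 + Q{\left(1486,-1362 \right)}\right) + J{\left(448 \right)} = \left(460564 + \left(-449 + 1486 + 2 \cdot 1486 \left(-7 + 1486\right)\right)\right) - \left(2 - 448^{2}\right) = \left(460564 + \left(-449 + 1486 + 2 \cdot 1486 \cdot 1479\right)\right) + \left(-2 + 200704\right) = \left(460564 + \left(-449 + 1486 + 4395588\right)\right) + 200702 = \left(460564 + 4396625\right) + 200702 = 4857189 + 200702 = 5057891$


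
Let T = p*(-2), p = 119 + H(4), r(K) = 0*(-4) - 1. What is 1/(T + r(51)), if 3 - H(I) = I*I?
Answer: -1/213 ≈ -0.0046948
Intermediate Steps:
H(I) = 3 - I² (H(I) = 3 - I*I = 3 - I²)
r(K) = -1 (r(K) = 0 - 1 = -1)
p = 106 (p = 119 + (3 - 1*4²) = 119 + (3 - 1*16) = 119 + (3 - 16) = 119 - 13 = 106)
T = -212 (T = 106*(-2) = -212)
1/(T + r(51)) = 1/(-212 - 1) = 1/(-213) = -1/213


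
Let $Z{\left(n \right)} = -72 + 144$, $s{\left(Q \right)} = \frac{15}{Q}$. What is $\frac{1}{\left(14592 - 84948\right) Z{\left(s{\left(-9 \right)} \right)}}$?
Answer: $- \frac{1}{5065632} \approx -1.9741 \cdot 10^{-7}$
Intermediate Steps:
$Z{\left(n \right)} = 72$
$\frac{1}{\left(14592 - 84948\right) Z{\left(s{\left(-9 \right)} \right)}} = \frac{1}{\left(14592 - 84948\right) 72} = \frac{1}{-70356} \cdot \frac{1}{72} = \left(- \frac{1}{70356}\right) \frac{1}{72} = - \frac{1}{5065632}$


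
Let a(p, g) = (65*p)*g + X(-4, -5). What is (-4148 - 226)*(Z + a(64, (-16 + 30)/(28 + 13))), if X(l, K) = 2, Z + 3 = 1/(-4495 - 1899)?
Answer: -813835986255/131077 ≈ -6.2088e+6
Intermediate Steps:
Z = -19183/6394 (Z = -3 + 1/(-4495 - 1899) = -3 + 1/(-6394) = -3 - 1/6394 = -19183/6394 ≈ -3.0002)
a(p, g) = 2 + 65*g*p (a(p, g) = (65*p)*g + 2 = 65*g*p + 2 = 2 + 65*g*p)
(-4148 - 226)*(Z + a(64, (-16 + 30)/(28 + 13))) = (-4148 - 226)*(-19183/6394 + (2 + 65*((-16 + 30)/(28 + 13))*64)) = -4374*(-19183/6394 + (2 + 65*(14/41)*64)) = -4374*(-19183/6394 + (2 + 58240/41)) = -4374*(-19183/6394 + 58322/41) = -4374*372124365/262154 = -813835986255/131077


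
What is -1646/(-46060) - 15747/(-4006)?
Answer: 91487587/23064545 ≈ 3.9666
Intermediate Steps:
-1646/(-46060) - 15747/(-4006) = -1646*(-1/46060) - 15747*(-1/4006) = 823/23030 + 15747/4006 = 91487587/23064545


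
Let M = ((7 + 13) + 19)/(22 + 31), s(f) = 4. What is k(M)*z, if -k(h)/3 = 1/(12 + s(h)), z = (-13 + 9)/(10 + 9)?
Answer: 3/76 ≈ 0.039474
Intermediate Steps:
z = -4/19 ≈ -0.21053
M = 39/53 (M = (20 + 19)/53 = 39*(1/53) = 39/53 ≈ 0.73585)
k(h) = -3/16 (k(h) = -3/(12 + 4) = -3/16)
k(M)*z = -3/16*(-4/19) = 3/76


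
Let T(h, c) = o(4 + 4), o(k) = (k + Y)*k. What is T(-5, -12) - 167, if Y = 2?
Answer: -87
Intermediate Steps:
o(k) = k*(2 + k) (o(k) = (k + 2)*k = (2 + k)*k = k*(2 + k))
T(h, c) = 80 (T(h, c) = (4 + 4)*(2 + (4 + 4)) = 8*(2 + 8) = 8*10 = 80)
T(-5, -12) - 167 = 80 - 167 = -87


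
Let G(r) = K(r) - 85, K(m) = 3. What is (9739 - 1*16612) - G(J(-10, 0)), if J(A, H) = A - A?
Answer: -6791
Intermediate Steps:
J(A, H) = 0
G(r) = -82 (G(r) = 3 - 85 = -82)
(9739 - 1*16612) - G(J(-10, 0)) = (9739 - 1*16612) - 1*(-82) = (9739 - 16612) + 82 = -6873 + 82 = -6791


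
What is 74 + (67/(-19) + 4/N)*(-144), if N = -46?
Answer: 259714/437 ≈ 594.31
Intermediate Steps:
74 + (67/(-19) + 4/N)*(-144) = 74 + (67/(-19) + 4/(-46))*(-144) = 74 + (67*(-1/19) + 4*(-1/46))*(-144) = 74 + (-67/19 - 2/23)*(-144) = 74 - 1579/437*(-144) = 74 + 227376/437 = 259714/437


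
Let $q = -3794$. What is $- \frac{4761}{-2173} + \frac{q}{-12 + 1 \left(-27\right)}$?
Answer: $\frac{8430041}{84747} \approx 99.473$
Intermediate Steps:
$- \frac{4761}{-2173} + \frac{q}{-12 + 1 \left(-27\right)} = - \frac{4761}{-2173} - \frac{3794}{-12 + 1 \left(-27\right)} = \left(-4761\right) \left(- \frac{1}{2173}\right) - \frac{3794}{-12 - 27} = \frac{4761}{2173} - \frac{3794}{-39} = \frac{4761}{2173} - - \frac{3794}{39} = \frac{4761}{2173} + \frac{3794}{39} = \frac{8430041}{84747}$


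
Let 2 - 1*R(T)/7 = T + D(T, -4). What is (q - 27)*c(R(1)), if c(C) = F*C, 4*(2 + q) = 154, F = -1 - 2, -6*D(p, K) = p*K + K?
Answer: 133/2 ≈ 66.500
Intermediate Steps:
D(p, K) = -K/6 - K*p/6 (D(p, K) = -(p*K + K)/6 = -(K*p + K)/6 = -(K + K*p)/6 = -K/6 - K*p/6)
F = -3
q = 73/2 (q = -2 + (¼)*154 = -2 + 77/2 = 73/2 ≈ 36.500)
R(T) = 28/3 - 35*T/3 (R(T) = 14 - 7*(T - ⅙*(-4)*(1 + T)) = 14 - 7*(T + (⅔ + 2*T/3)) = 14 - 7*(⅔ + 5*T/3) = 14 + (-14/3 - 35*T/3) = 28/3 - 35*T/3)
c(C) = -3*C
(q - 27)*c(R(1)) = (73/2 - 27)*(-3*(28/3 - 35/3*1)) = 19*(-3*(28/3 - 35/3))/2 = 19*(-3*(-7/3))/2 = (19/2)*7 = 133/2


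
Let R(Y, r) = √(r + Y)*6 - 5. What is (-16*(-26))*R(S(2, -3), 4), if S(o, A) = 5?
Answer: 5408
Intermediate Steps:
R(Y, r) = -5 + 6*√(Y + r) (R(Y, r) = √(Y + r)*6 - 5 = 6*√(Y + r) - 5 = -5 + 6*√(Y + r))
(-16*(-26))*R(S(2, -3), 4) = (-16*(-26))*(-5 + 6*√(5 + 4)) = 416*(-5 + 6*√9) = 416*(-5 + 6*3) = 416*(-5 + 18) = 416*13 = 5408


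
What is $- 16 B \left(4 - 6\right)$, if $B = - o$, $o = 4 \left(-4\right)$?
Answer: $512$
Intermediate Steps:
$o = -16$
$B = 16$ ($B = \left(-1\right) \left(-16\right) = 16$)
$- 16 B \left(4 - 6\right) = \left(-16\right) 16 \left(4 - 6\right) = - 256 \left(4 - 6\right) = \left(-256\right) \left(-2\right) = 512$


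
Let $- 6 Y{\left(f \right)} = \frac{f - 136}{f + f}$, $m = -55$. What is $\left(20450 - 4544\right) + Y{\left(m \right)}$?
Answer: $\frac{10497769}{660} \approx 15906.0$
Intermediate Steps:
$Y{\left(f \right)} = - \frac{-136 + f}{12 f}$ ($Y{\left(f \right)} = - \frac{\left(f - 136\right) \frac{1}{f + f}}{6} = - \frac{\left(-136 + f\right) \frac{1}{2 f}}{6} = - \frac{\frac{1}{2} \frac{1}{f} \left(-136 + f\right)}{6} = - \frac{-136 + f}{12 f}$)
$\left(20450 - 4544\right) + Y{\left(m \right)} = \left(20450 - 4544\right) + \frac{136 - -55}{12 \left(-55\right)} = 15906 + \frac{1}{12} \left(- \frac{1}{55}\right) \left(136 + 55\right) = 15906 + \frac{1}{12} \left(- \frac{1}{55}\right) 191 = 15906 - \frac{191}{660} = \frac{10497769}{660}$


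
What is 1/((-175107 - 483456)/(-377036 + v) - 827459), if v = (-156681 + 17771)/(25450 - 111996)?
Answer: -5438469791/4500101275458836 ≈ -1.2085e-6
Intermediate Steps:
v = 69455/43273 (v = -138910/(-86546) = -138910*(-1/86546) = 69455/43273 ≈ 1.6050)
1/((-175107 - 483456)/(-377036 + v) - 827459) = 1/((-175107 - 483456)/(-377036 + 69455/43273) - 827459) = 1/(-658563/(-16315409373/43273) - 827459) = 1/(-658563*(-43273/16315409373) - 827459) = 1/(9499332233/5438469791 - 827459) = 1/(-4500101275458836/5438469791) = -5438469791/4500101275458836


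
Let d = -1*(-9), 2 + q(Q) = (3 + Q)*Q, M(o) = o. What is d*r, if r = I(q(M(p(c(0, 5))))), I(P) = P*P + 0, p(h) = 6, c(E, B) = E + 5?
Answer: 24336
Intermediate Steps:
c(E, B) = 5 + E
q(Q) = -2 + Q*(3 + Q) (q(Q) = -2 + (3 + Q)*Q = -2 + Q*(3 + Q))
I(P) = P² (I(P) = P² + 0 = P²)
d = 9
r = 2704 (r = (-2 + 6² + 3*6)² = (-2 + 36 + 18)² = 52² = 2704)
d*r = 9*2704 = 24336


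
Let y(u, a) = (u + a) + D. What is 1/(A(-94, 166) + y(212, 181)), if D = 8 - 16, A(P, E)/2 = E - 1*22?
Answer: 1/673 ≈ 0.0014859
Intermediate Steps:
A(P, E) = -44 + 2*E (A(P, E) = 2*(E - 1*22) = 2*(E - 22) = 2*(-22 + E) = -44 + 2*E)
D = -8
y(u, a) = -8 + a + u (y(u, a) = (u + a) - 8 = (a + u) - 8 = -8 + a + u)
1/(A(-94, 166) + y(212, 181)) = 1/((-44 + 2*166) + (-8 + 181 + 212)) = 1/((-44 + 332) + 385) = 1/(288 + 385) = 1/673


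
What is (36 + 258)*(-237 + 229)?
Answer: -2352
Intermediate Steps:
(36 + 258)*(-237 + 229) = 294*(-8) = -2352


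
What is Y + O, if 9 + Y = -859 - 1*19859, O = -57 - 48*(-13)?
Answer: -20160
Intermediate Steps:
O = 567 (O = -57 + 624 = 567)
Y = -20727 (Y = -9 + (-859 - 1*19859) = -9 + (-859 - 19859) = -9 - 20718 = -20727)
Y + O = -20727 + 567 = -20160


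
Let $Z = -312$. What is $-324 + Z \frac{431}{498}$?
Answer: $- \frac{49304}{83} \approx -594.02$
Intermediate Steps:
$-324 + Z \frac{431}{498} = -324 - 312 \cdot \frac{431}{498} = -324 - 312 \cdot 431 \cdot \frac{1}{498} = -324 - \frac{22412}{83} = - \frac{49304}{83}$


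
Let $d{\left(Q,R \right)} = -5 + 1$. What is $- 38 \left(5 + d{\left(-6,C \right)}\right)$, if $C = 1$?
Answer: $-38$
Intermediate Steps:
$d{\left(Q,R \right)} = -4$
$- 38 \left(5 + d{\left(-6,C \right)}\right) = - 38 \left(5 - 4\right) = \left(-38\right) 1 = -38$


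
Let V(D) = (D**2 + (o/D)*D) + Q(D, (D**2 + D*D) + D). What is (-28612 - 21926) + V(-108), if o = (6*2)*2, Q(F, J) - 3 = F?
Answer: -38955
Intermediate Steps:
Q(F, J) = 3 + F
o = 24 (o = 12*2 = 24)
V(D) = 27 + D + D**2 (V(D) = (D**2 + (24/D)*D) + (3 + D) = (D**2 + 24) + (3 + D) = (24 + D**2) + (3 + D) = 27 + D + D**2)
(-28612 - 21926) + V(-108) = (-28612 - 21926) + (27 - 108 + (-108)**2) = -50538 + (27 - 108 + 11664) = -50538 + 11583 = -38955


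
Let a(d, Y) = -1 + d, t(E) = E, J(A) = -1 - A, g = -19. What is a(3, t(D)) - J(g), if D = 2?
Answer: -16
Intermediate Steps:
a(3, t(D)) - J(g) = (-1 + 3) - (-1 - 1*(-19)) = 2 - (-1 + 19) = 2 - 1*18 = 2 - 18 = -16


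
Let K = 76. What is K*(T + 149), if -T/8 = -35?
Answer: 32604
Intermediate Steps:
T = 280 (T = -8*(-35) = 280)
K*(T + 149) = 76*(280 + 149) = 76*429 = 32604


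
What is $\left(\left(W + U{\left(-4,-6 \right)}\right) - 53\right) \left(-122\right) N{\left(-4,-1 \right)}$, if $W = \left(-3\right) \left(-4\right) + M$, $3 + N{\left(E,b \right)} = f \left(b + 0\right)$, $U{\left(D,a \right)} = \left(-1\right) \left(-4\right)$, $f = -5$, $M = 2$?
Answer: $8540$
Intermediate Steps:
$U{\left(D,a \right)} = 4$
$N{\left(E,b \right)} = -3 - 5 b$ ($N{\left(E,b \right)} = -3 - 5 \left(b + 0\right) = -3 - 5 b$)
$W = 14$ ($W = \left(-3\right) \left(-4\right) + 2 = 12 + 2 = 14$)
$\left(\left(W + U{\left(-4,-6 \right)}\right) - 53\right) \left(-122\right) N{\left(-4,-1 \right)} = \left(\left(14 + 4\right) - 53\right) \left(-122\right) \left(-3 - -5\right) = \left(18 - 53\right) \left(-122\right) \left(-3 + 5\right) = \left(-35\right) \left(-122\right) 2 = 4270 \cdot 2 = 8540$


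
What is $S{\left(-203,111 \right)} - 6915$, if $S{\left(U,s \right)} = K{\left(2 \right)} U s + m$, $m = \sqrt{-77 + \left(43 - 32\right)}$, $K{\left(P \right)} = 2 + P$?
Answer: $-97047 + i \sqrt{66} \approx -97047.0 + 8.124 i$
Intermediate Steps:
$m = i \sqrt{66}$ ($m = \sqrt{-77 + \left(43 - 32\right)} = \sqrt{-77 + 11} = \sqrt{-66} = i \sqrt{66} \approx 8.124 i$)
$S{\left(U,s \right)} = i \sqrt{66} + 4 U s$ ($S{\left(U,s \right)} = \left(2 + 2\right) U s + i \sqrt{66} = 4 U s + i \sqrt{66} = i \sqrt{66} + 4 U s$)
$S{\left(-203,111 \right)} - 6915 = \left(i \sqrt{66} + 4 \left(-203\right) 111\right) - 6915 = \left(i \sqrt{66} - 90132\right) - 6915 = \left(-90132 + i \sqrt{66}\right) - 6915 = -97047 + i \sqrt{66}$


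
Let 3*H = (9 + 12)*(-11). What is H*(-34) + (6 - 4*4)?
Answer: 2608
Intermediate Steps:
H = -77 (H = ((9 + 12)*(-11))/3 = (21*(-11))/3 = (1/3)*(-231) = -77)
H*(-34) + (6 - 4*4) = -77*(-34) + (6 - 4*4) = 2618 + (6 - 16) = 2618 - 10 = 2608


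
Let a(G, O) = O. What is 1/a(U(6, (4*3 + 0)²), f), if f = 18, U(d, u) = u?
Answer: 1/18 ≈ 0.055556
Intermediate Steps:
1/a(U(6, (4*3 + 0)²), f) = 1/18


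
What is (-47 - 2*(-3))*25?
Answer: -1025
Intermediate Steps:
(-47 - 2*(-3))*25 = (-47 + 6)*25 = -41*25 = -1025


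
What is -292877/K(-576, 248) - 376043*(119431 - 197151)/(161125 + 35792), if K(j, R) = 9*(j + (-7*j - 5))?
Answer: 43222599331211/291240243 ≈ 1.4841e+5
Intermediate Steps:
K(j, R) = -45 - 54*j (K(j, R) = 9*(j + (-5 - 7*j)) = 9*(-5 - 6*j) = -45 - 54*j)
-292877/K(-576, 248) - 376043*(119431 - 197151)/(161125 + 35792) = -292877/(-45 - 54*(-576)) - 376043*(119431 - 197151)/(161125 + 35792) = -292877/(-45 + 31104) - 376043/(196917/(-77720)) = -292877/31059 - 376043/(196917*(-1/77720)) = -292877*1/31059 - 376043/(-196917/77720) = -292877/31059 - 376043*(-77720/196917) = -292877/31059 + 29226061960/196917 = 43222599331211/291240243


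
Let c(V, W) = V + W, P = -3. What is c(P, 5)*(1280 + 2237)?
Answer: 7034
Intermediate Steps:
c(P, 5)*(1280 + 2237) = (-3 + 5)*(1280 + 2237) = 2*3517 = 7034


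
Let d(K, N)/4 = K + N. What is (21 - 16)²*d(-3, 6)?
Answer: 300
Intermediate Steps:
d(K, N) = 4*K + 4*N (d(K, N) = 4*(K + N) = 4*K + 4*N)
(21 - 16)²*d(-3, 6) = (21 - 16)²*(4*(-3) + 4*6) = 5²*(-12 + 24) = 25*12 = 300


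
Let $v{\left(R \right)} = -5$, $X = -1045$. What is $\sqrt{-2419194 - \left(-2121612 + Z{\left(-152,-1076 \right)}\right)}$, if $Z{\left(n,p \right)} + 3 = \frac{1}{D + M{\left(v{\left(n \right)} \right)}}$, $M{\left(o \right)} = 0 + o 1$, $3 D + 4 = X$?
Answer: $\frac{i \sqrt{84221998098}}{532} \approx 545.51 i$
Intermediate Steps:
$D = - \frac{1049}{3}$ ($D = - \frac{4}{3} + \frac{1}{3} \left(-1045\right) = - \frac{4}{3} - \frac{1045}{3} = - \frac{1049}{3} \approx -349.67$)
$M{\left(o \right)} = o$ ($M{\left(o \right)} = 0 + o = o$)
$Z{\left(n,p \right)} = - \frac{3195}{1064}$ ($Z{\left(n,p \right)} = -3 + \frac{1}{- \frac{1049}{3} - 5} = -3 + \frac{1}{- \frac{1064}{3}} = -3 - \frac{3}{1064} = - \frac{3195}{1064}$)
$\sqrt{-2419194 - \left(-2121612 + Z{\left(-152,-1076 \right)}\right)} = \sqrt{-2419194 + \left(2121612 - - \frac{3195}{1064}\right)} = \sqrt{-2419194 + \left(2121612 + \frac{3195}{1064}\right)} = \sqrt{-2419194 + \frac{2257398363}{1064}} = \sqrt{- \frac{316624053}{1064}} = \frac{i \sqrt{84221998098}}{532}$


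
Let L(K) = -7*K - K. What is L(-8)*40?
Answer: 2560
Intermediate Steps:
L(K) = -8*K
L(-8)*40 = -8*(-8)*40 = 64*40 = 2560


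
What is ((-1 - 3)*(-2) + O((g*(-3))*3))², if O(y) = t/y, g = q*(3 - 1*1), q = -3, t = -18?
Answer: 529/9 ≈ 58.778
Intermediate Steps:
g = -6 (g = -3*(3 - 1*1) = -3*(3 - 1) = -3*2 = -6)
O(y) = -18/y
((-1 - 3)*(-2) + O((g*(-3))*3))² = ((-1 - 3)*(-2) - 18/(-6*(-3)*3))² = (-4*(-2) - 18/(18*3))² = (8 - 18/54)² = (8 - 18*1/54)² = (8 - ⅓)² = (23/3)² = 529/9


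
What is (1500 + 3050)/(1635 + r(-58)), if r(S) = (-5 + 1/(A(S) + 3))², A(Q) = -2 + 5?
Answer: 163800/59701 ≈ 2.7437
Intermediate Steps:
A(Q) = 3
r(S) = 841/36 (r(S) = (-5 + 1/(3 + 3))² = (-5 + 1/6)² = (-5 + ⅙)² = (-29/6)² = 841/36)
(1500 + 3050)/(1635 + r(-58)) = (1500 + 3050)/(1635 + 841/36) = 4550/(59701/36) = 4550*(36/59701) = 163800/59701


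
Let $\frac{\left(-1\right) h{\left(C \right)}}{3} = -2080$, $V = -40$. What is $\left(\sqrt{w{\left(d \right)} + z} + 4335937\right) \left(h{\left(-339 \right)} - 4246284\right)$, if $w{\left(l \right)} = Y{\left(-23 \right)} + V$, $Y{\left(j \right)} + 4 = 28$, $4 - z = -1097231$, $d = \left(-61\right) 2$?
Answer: $-18384563661228 - 4240044 \sqrt{1097219} \approx -1.8389 \cdot 10^{13}$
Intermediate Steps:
$d = -122$
$z = 1097235$ ($z = 4 - -1097231 = 4 + 1097231 = 1097235$)
$Y{\left(j \right)} = 24$ ($Y{\left(j \right)} = -4 + 28 = 24$)
$h{\left(C \right)} = 6240$ ($h{\left(C \right)} = \left(-3\right) \left(-2080\right) = 6240$)
$w{\left(l \right)} = -16$ ($w{\left(l \right)} = 24 - 40 = -16$)
$\left(\sqrt{w{\left(d \right)} + z} + 4335937\right) \left(h{\left(-339 \right)} - 4246284\right) = \left(\sqrt{-16 + 1097235} + 4335937\right) \left(6240 - 4246284\right) = \left(\sqrt{1097219} + 4335937\right) \left(-4240044\right) = \left(4335937 + \sqrt{1097219}\right) \left(-4240044\right) = -18384563661228 - 4240044 \sqrt{1097219}$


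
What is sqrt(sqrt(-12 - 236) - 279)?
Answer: sqrt(-279 + 2*I*sqrt(62)) ≈ 0.4712 + 16.71*I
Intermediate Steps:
sqrt(sqrt(-12 - 236) - 279) = sqrt(sqrt(-248) - 279) = sqrt(2*I*sqrt(62) - 279) = sqrt(-279 + 2*I*sqrt(62))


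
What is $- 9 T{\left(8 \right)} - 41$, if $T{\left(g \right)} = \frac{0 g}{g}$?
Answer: $-41$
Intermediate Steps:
$T{\left(g \right)} = 0$ ($T{\left(g \right)} = \frac{0}{g} = 0$)
$- 9 T{\left(8 \right)} - 41 = \left(-9\right) 0 - 41 = 0 - 41 = -41$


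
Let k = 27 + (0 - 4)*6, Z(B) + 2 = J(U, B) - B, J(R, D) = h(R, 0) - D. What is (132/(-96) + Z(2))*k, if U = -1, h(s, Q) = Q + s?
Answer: -201/8 ≈ -25.125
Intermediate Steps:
J(R, D) = R - D (J(R, D) = (0 + R) - D = R - D)
Z(B) = -3 - 2*B (Z(B) = -2 + ((-1 - B) - B) = -2 + (-1 - 2*B) = -3 - 2*B)
k = 3 (k = 27 - 4*6 = 27 - 24 = 3)
(132/(-96) + Z(2))*k = (132/(-96) + (-3 - 2*2))*3 = (132*(-1/96) + (-3 - 4))*3 = (-11/8 - 7)*3 = -67/8*3 = -201/8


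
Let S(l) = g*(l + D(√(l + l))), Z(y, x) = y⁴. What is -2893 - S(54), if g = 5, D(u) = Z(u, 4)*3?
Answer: -178123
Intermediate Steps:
D(u) = 3*u⁴ (D(u) = u⁴*3 = 3*u⁴)
S(l) = 5*l + 60*l² (S(l) = 5*(l + 3*(√(l + l))⁴) = 5*(l + 3*(√(2*l))⁴) = 5*(l + 3*(√2*√l)⁴) = 5*(l + 3*(4*l²)) = 5*(l + 12*l²) = 5*l + 60*l²)
-2893 - S(54) = -2893 - 5*54*(1 + 12*54) = -2893 - 5*54*(1 + 648) = -2893 - 5*54*649 = -2893 - 1*175230 = -2893 - 175230 = -178123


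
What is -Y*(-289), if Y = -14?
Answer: -4046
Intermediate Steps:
-Y*(-289) = -(-14)*(-289) = -1*4046 = -4046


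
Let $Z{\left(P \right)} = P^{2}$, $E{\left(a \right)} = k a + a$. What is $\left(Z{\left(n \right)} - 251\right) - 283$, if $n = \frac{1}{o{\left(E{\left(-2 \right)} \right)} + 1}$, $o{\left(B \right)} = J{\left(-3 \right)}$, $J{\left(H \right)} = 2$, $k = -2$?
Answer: $- \frac{4805}{9} \approx -533.89$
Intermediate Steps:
$E{\left(a \right)} = - a$ ($E{\left(a \right)} = - 2 a + a = - a$)
$o{\left(B \right)} = 2$
$n = \frac{1}{3}$ ($n = \frac{1}{2 + 1} = \frac{1}{3} \approx 0.33333$)
$\left(Z{\left(n \right)} - 251\right) - 283 = \left(\left(\frac{1}{3}\right)^{2} - 251\right) - 283 = \left(\frac{1}{9} - 251\right) - 283 = - \frac{2258}{9} - 283 = - \frac{4805}{9}$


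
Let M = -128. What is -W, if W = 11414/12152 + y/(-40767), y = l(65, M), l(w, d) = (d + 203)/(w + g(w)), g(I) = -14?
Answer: -3955021673/4210904964 ≈ -0.93923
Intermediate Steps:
l(w, d) = (203 + d)/(-14 + w) (l(w, d) = (d + 203)/(w - 14) = (203 + d)/(-14 + w))
y = 25/17 (y = (203 - 128)/(-14 + 65) = 75/51 = (1/51)*75 = 25/17 ≈ 1.4706)
W = 3955021673/4210904964 (W = 11414/12152 + (25/17)/(-40767) = 11414*(1/12152) + (25/17)*(-1/40767) = 5707/6076 - 25/693039 = 3955021673/4210904964 ≈ 0.93923)
-W = -1*3955021673/4210904964 = -3955021673/4210904964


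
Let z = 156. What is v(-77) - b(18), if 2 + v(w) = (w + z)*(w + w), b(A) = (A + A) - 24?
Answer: -12180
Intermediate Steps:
b(A) = -24 + 2*A (b(A) = 2*A - 24 = -24 + 2*A)
v(w) = -2 + 2*w*(156 + w) (v(w) = -2 + (w + 156)*(w + w) = -2 + (156 + w)*(2*w) = -2 + 2*w*(156 + w))
v(-77) - b(18) = (-2 + 2*(-77)² + 312*(-77)) - (-24 + 2*18) = (-2 + 2*5929 - 24024) - (-24 + 36) = (-2 + 11858 - 24024) - 1*12 = -12168 - 12 = -12180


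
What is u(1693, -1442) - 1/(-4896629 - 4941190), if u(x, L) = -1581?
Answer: -15553591838/9837819 ≈ -1581.0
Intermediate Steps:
u(1693, -1442) - 1/(-4896629 - 4941190) = -1581 - 1/(-4896629 - 4941190) = -1581 - 1/(-9837819) = -1581 - 1*(-1/9837819) = -1581 + 1/9837819 = -15553591838/9837819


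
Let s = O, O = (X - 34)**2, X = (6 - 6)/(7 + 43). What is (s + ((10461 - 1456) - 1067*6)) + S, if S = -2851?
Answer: 908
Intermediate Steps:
X = 0 (X = 0/50 = 0*(1/50) = 0)
O = 1156 (O = (0 - 34)**2 = (-34)**2 = 1156)
s = 1156
(s + ((10461 - 1456) - 1067*6)) + S = (1156 + ((10461 - 1456) - 1067*6)) - 2851 = (1156 + (9005 - 6402)) - 2851 = (1156 + 2603) - 2851 = 3759 - 2851 = 908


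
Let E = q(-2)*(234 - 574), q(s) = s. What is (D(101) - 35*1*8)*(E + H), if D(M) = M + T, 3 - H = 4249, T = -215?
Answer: 1405004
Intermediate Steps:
H = -4246 (H = 3 - 1*4249 = 3 - 4249 = -4246)
D(M) = -215 + M (D(M) = M - 215 = -215 + M)
E = 680 (E = -2*(234 - 574) = -2*(-340) = 680)
(D(101) - 35*1*8)*(E + H) = ((-215 + 101) - 35*1*8)*(680 - 4246) = (-114 - 35*8)*(-3566) = (-114 - 280)*(-3566) = -394*(-3566) = 1405004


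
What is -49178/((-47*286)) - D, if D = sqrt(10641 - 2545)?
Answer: 24589/6721 - 4*sqrt(506) ≈ -86.319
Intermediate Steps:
D = 4*sqrt(506) (D = sqrt(8096) = 4*sqrt(506) ≈ 89.978)
-49178/((-47*286)) - D = -49178/((-47*286)) - 4*sqrt(506) = -49178/(-13442) - 4*sqrt(506) = -49178*(-1/13442) - 4*sqrt(506) = 24589/6721 - 4*sqrt(506)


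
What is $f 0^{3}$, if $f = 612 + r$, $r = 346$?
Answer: $0$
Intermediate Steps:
$f = 958$ ($f = 612 + 346 = 958$)
$f 0^{3} = 958 \cdot 0^{3} = 958 \cdot 0 = 0$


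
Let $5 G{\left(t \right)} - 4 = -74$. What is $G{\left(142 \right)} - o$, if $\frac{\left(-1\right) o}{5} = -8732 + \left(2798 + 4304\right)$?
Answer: $-8164$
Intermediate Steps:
$G{\left(t \right)} = -14$ ($G{\left(t \right)} = \frac{4}{5} + \frac{1}{5} \left(-74\right) = \frac{4}{5} - \frac{74}{5} = -14$)
$o = 8150$ ($o = - 5 \left(-8732 + \left(2798 + 4304\right)\right) = - 5 \left(-8732 + 7102\right) = \left(-5\right) \left(-1630\right) = 8150$)
$G{\left(142 \right)} - o = -14 - 8150 = -8164$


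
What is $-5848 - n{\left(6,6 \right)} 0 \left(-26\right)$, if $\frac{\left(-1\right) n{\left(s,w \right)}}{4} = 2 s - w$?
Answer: $-5848$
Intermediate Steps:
$n{\left(s,w \right)} = - 8 s + 4 w$ ($n{\left(s,w \right)} = - 4 \left(2 s - w\right) = - 4 \left(- w + 2 s\right) = - 8 s + 4 w$)
$-5848 - n{\left(6,6 \right)} 0 \left(-26\right) = -5848 - \left(\left(-8\right) 6 + 4 \cdot 6\right) 0 \left(-26\right) = -5848 - \left(-48 + 24\right) 0 \left(-26\right) = -5848 - \left(-24\right) 0 \left(-26\right) = -5848 - 0 \left(-26\right) = -5848 - 0 = -5848 + 0 = -5848$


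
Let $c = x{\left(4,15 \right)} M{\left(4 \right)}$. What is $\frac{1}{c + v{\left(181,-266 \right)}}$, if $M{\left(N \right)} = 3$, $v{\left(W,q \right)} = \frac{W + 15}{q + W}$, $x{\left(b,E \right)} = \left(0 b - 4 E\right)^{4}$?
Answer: $\frac{85}{3304799804} \approx 2.572 \cdot 10^{-8}$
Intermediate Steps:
$x{\left(b,E \right)} = 256 E^{4}$ ($x{\left(b,E \right)} = \left(0 - 4 E\right)^{4} = \left(- 4 E\right)^{4} = 256 E^{4}$)
$v{\left(W,q \right)} = \frac{15 + W}{W + q}$
$c = 38880000$ ($c = 256 \cdot 15^{4} \cdot 3 = 256 \cdot 50625 \cdot 3 = 12960000 \cdot 3 = 38880000$)
$\frac{1}{c + v{\left(181,-266 \right)}} = \frac{1}{38880000 + \frac{15 + 181}{181 - 266}} = \frac{1}{38880000 + \frac{1}{-85} \cdot 196} = \frac{1}{38880000 - \frac{196}{85}} = \frac{1}{\frac{3304799804}{85}} = \frac{85}{3304799804}$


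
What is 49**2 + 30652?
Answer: 33053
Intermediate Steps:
49**2 + 30652 = 2401 + 30652 = 33053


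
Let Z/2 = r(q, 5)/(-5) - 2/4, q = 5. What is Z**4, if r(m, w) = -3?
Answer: 1/625 ≈ 0.0016000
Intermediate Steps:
Z = 1/5 (Z = 2*(-3/(-5) - 2/4) = 2*(-3*(-1/5) - 2*1/4) = 2*(3/5 - 1/2) = 2*(1/10) = 1/5 ≈ 0.20000)
Z**4 = (1/5)**4 = 1/625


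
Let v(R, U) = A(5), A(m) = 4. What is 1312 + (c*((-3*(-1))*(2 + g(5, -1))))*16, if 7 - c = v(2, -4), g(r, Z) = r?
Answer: 2320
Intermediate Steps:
v(R, U) = 4
c = 3 (c = 7 - 1*4 = 7 - 4 = 3)
1312 + (c*((-3*(-1))*(2 + g(5, -1))))*16 = 1312 + (3*((-3*(-1))*(2 + 5)))*16 = 1312 + (3*(3*7))*16 = 1312 + (3*21)*16 = 1312 + 63*16 = 1312 + 1008 = 2320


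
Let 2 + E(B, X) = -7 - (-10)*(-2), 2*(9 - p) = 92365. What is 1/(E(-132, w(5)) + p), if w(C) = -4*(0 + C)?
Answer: -2/92405 ≈ -2.1644e-5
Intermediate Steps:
p = -92347/2 (p = 9 - 1/2*92365 = 9 - 92365/2 = -92347/2 ≈ -46174.)
w(C) = -4*C
E(B, X) = -29 (E(B, X) = -2 + (-7 - (-10)*(-2)) = -2 + (-7 - 2*10) = -2 + (-7 - 20) = -2 - 27 = -29)
1/(E(-132, w(5)) + p) = 1/(-29 - 92347/2) = 1/(-92405/2) = -2/92405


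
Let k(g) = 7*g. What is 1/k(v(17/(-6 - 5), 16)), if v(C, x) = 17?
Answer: 1/119 ≈ 0.0084034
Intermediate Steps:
1/k(v(17/(-6 - 5), 16)) = 1/(7*17) = 1/119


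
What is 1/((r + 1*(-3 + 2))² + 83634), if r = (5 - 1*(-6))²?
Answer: 1/98034 ≈ 1.0201e-5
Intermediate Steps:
r = 121 (r = (5 + 6)² = 11² = 121)
1/((r + 1*(-3 + 2))² + 83634) = 1/((121 + 1*(-3 + 2))² + 83634) = 1/((121 + 1*(-1))² + 83634) = 1/((121 - 1)² + 83634) = 1/(120² + 83634) = 1/(14400 + 83634) = 1/98034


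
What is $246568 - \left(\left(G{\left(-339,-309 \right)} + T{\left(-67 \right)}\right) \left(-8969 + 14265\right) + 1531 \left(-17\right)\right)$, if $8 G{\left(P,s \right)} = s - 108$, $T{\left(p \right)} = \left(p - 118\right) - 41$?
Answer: $1745545$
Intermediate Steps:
$T{\left(p \right)} = -159 + p$ ($T{\left(p \right)} = \left(-118 + p\right) - 41 = -159 + p$)
$G{\left(P,s \right)} = - \frac{27}{2} + \frac{s}{8}$ ($G{\left(P,s \right)} = \frac{s - 108}{8} = \frac{-108 + s}{8} = - \frac{27}{2} + \frac{s}{8}$)
$246568 - \left(\left(G{\left(-339,-309 \right)} + T{\left(-67 \right)}\right) \left(-8969 + 14265\right) + 1531 \left(-17\right)\right) = 246568 - \left(\left(\left(- \frac{27}{2} + \frac{1}{8} \left(-309\right)\right) - 226\right) \left(-8969 + 14265\right) + 1531 \left(-17\right)\right) = 246568 - \left(\left(\left(- \frac{27}{2} - \frac{309}{8}\right) - 226\right) 5296 - 26027\right) = 246568 - \left(\left(- \frac{417}{8} - 226\right) 5296 - 26027\right) = 246568 - \left(\left(- \frac{2225}{8}\right) 5296 - 26027\right) = 246568 - \left(-1472950 - 26027\right) = 246568 - -1498977 = 246568 + 1498977 = 1745545$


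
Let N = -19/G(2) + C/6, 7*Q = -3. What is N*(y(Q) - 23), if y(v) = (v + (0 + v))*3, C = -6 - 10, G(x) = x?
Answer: 13067/42 ≈ 311.12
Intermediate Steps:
Q = -3/7 (Q = (1/7)*(-3) = -3/7 ≈ -0.42857)
C = -16
y(v) = 6*v (y(v) = (v + v)*3 = (2*v)*3 = 6*v)
N = -73/6 (N = -19/2 - 16/6 = -19*1/2 - 16*1/6 = -19/2 - 8/3 = -73/6 ≈ -12.167)
N*(y(Q) - 23) = -73*(6*(-3/7) - 23)/6 = -73*(-18/7 - 23)/6 = -73/6*(-179/7) = 13067/42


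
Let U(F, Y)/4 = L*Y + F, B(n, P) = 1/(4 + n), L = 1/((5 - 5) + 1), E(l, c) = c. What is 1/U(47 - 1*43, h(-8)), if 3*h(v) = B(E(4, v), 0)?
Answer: 3/47 ≈ 0.063830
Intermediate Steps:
L = 1 (L = 1/(0 + 1) = 1/1 = 1)
h(v) = 1/(3*(4 + v))
U(F, Y) = 4*F + 4*Y (U(F, Y) = 4*(1*Y + F) = 4*(Y + F) = 4*(F + Y) = 4*F + 4*Y)
1/U(47 - 1*43, h(-8)) = 1/(4*(47 - 1*43) + 4*(1/(3*(4 - 8)))) = 1/(4*(47 - 43) + 4*((⅓)/(-4))) = 1/(4*4 + 4*((⅓)*(-¼))) = 1/(16 + 4*(-1/12)) = 1/(16 - ⅓) = 1/(47/3) = 3/47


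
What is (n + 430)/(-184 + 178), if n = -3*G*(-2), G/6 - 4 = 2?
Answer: -323/3 ≈ -107.67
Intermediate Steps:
G = 36 (G = 24 + 6*2 = 24 + 12 = 36)
n = 216 (n = -3*36*(-2) = -108*(-2) = 216)
(n + 430)/(-184 + 178) = (216 + 430)/(-184 + 178) = 646/(-6) = 646*(-⅙) = -323/3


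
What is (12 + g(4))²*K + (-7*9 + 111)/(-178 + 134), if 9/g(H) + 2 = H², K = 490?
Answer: 1723071/22 ≈ 78321.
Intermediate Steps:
g(H) = 9/(-2 + H²)
(12 + g(4))²*K + (-7*9 + 111)/(-178 + 134) = (12 + 9/(-2 + 4²))²*490 + (-7*9 + 111)/(-178 + 134) = (12 + 9/(-2 + 16))²*490 + (-63 + 111)/(-44) = (12 + 9/14)²*490 + 48*(-1/44) = (12 + 9*(1/14))²*490 - 12/11 = (12 + 9/14)²*490 - 12/11 = (177/14)²*490 - 12/11 = (31329/196)*490 - 12/11 = 156645/2 - 12/11 = 1723071/22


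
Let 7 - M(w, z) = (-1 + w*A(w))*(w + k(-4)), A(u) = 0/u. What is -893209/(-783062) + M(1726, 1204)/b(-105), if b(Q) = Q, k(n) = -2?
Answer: -60080637/3915310 ≈ -15.345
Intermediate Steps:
A(u) = 0
M(w, z) = 5 + w (M(w, z) = 7 - (-1 + w*0)*(w - 2) = 7 - (-1 + 0)*(-2 + w) = 7 - (-1)*(-2 + w) = 7 - (2 - w) = 7 + (-2 + w) = 5 + w)
-893209/(-783062) + M(1726, 1204)/b(-105) = -893209/(-783062) + (5 + 1726)/(-105) = -893209*(-1/783062) + 1731*(-1/105) = 893209/783062 - 577/35 = -60080637/3915310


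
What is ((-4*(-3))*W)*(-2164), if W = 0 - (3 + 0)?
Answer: 77904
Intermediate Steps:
W = -3 (W = 0 - 1*3 = 0 - 3 = -3)
((-4*(-3))*W)*(-2164) = (-4*(-3)*(-3))*(-2164) = (12*(-3))*(-2164) = -36*(-2164) = 77904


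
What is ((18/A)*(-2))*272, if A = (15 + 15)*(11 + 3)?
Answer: -816/35 ≈ -23.314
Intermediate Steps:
A = 420 (A = 30*14 = 420)
((18/A)*(-2))*272 = ((18/420)*(-2))*272 = ((18*(1/420))*(-2))*272 = ((3/70)*(-2))*272 = -3/35*272 = -816/35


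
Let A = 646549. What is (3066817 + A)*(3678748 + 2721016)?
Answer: 23764666045624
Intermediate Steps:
(3066817 + A)*(3678748 + 2721016) = (3066817 + 646549)*(3678748 + 2721016) = 3713366*6399764 = 23764666045624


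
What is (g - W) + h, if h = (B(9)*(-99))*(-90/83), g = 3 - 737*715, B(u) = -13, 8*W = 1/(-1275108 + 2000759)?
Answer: -254574892422051/481832264 ≈ -5.2835e+5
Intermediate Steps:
W = 1/5805208 (W = 1/(8*(-1275108 + 2000759)) = (⅛)/725651 = (⅛)*(1/725651) = 1/5805208 ≈ 1.7226e-7)
g = -526952 (g = 3 - 526955 = -526952)
h = -115830/83 (h = (-13*(-99))*(-90/83) = 1287*(-90*1/83) = 1287*(-90/83) = -115830/83 ≈ -1395.5)
(g - W) + h = (-526952 - 1*1/5805208) - 115830/83 = (-526952 - 1/5805208) - 115830/83 = -3059065966017/5805208 - 115830/83 = -254574892422051/481832264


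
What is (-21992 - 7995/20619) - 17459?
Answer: -271149388/6873 ≈ -39451.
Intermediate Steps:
(-21992 - 7995/20619) - 17459 = (-21992 - 7995*1/20619) - 17459 = (-21992 - 2665/6873) - 17459 = -151153681/6873 - 17459 = -271149388/6873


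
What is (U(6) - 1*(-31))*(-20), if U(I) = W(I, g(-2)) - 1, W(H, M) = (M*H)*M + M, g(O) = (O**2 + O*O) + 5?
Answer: -21140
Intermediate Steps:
g(O) = 5 + 2*O**2 (g(O) = (O**2 + O**2) + 5 = 2*O**2 + 5 = 5 + 2*O**2)
W(H, M) = M + H*M**2 (W(H, M) = (H*M)*M + M = H*M**2 + M = M + H*M**2)
U(I) = 12 + 169*I (U(I) = (5 + 2*(-2)**2)*(1 + I*(5 + 2*(-2)**2)) - 1 = (5 + 2*4)*(1 + I*(5 + 2*4)) - 1 = (5 + 8)*(1 + I*(5 + 8)) - 1 = 13*(1 + I*13) - 1 = 13*(1 + 13*I) - 1 = (13 + 169*I) - 1 = 12 + 169*I)
(U(6) - 1*(-31))*(-20) = ((12 + 169*6) - 1*(-31))*(-20) = ((12 + 1014) + 31)*(-20) = (1026 + 31)*(-20) = 1057*(-20) = -21140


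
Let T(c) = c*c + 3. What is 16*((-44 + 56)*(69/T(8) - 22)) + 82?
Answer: -264266/67 ≈ -3944.3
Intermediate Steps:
T(c) = 3 + c² (T(c) = c² + 3 = 3 + c²)
16*((-44 + 56)*(69/T(8) - 22)) + 82 = 16*((-44 + 56)*(69/(3 + 8²) - 22)) + 82 = 16*(12*(69/(3 + 64) - 22)) + 82 = 16*(12*(69/67 - 22)) + 82 = 16*(12*(-1405/67)) + 82 = 16*(-16860/67) + 82 = -269760/67 + 82 = -264266/67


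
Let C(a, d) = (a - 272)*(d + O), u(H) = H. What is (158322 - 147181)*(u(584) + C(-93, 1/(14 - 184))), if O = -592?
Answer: 82071836509/34 ≈ 2.4139e+9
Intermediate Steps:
C(a, d) = (-592 + d)*(-272 + a) (C(a, d) = (a - 272)*(d - 592) = (-272 + a)*(-592 + d) = (-592 + d)*(-272 + a))
(158322 - 147181)*(u(584) + C(-93, 1/(14 - 184))) = (158322 - 147181)*(584 + (161024 - 592*(-93) - 272/(14 - 184) - 93/(14 - 184))) = 11141*(584 + (161024 + 55056 - 272/(-170) - 93/(-170))) = 11141*(584 + (161024 + 55056 - 272*(-1/170) - 93*(-1/170))) = 11141*(584 + (161024 + 55056 + 8/5 + 93/170)) = 11141*(584 + 7346793/34) = 11141*(7366649/34) = 82071836509/34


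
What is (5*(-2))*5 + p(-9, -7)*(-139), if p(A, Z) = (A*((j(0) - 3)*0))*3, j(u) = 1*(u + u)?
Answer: -50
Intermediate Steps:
j(u) = 2*u (j(u) = 1*(2*u) = 2*u)
p(A, Z) = 0 (p(A, Z) = (A*((2*0 - 3)*0))*3 = (A*((0 - 3)*0))*3 = (A*(-3*0))*3 = (A*0)*3 = 0*3 = 0)
(5*(-2))*5 + p(-9, -7)*(-139) = (5*(-2))*5 + 0*(-139) = -10*5 + 0 = -50 + 0 = -50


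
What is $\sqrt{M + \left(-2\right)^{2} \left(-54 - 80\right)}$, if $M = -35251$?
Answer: $i \sqrt{35787} \approx 189.17 i$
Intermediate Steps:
$\sqrt{M + \left(-2\right)^{2} \left(-54 - 80\right)} = \sqrt{-35251 + \left(-2\right)^{2} \left(-54 - 80\right)} = \sqrt{-35251 + 4 \left(-134\right)} = \sqrt{-35251 - 536} = \sqrt{-35787} = i \sqrt{35787}$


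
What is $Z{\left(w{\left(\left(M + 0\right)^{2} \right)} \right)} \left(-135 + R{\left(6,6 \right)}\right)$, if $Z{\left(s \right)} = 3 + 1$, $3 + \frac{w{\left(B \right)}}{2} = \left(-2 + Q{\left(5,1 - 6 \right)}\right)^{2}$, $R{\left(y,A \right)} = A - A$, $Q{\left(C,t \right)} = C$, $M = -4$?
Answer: $-540$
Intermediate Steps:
$R{\left(y,A \right)} = 0$
$w{\left(B \right)} = 12$ ($w{\left(B \right)} = -6 + 2 \left(-2 + 5\right)^{2} = -6 + 2 \cdot 3^{2} = -6 + 2 \cdot 9 = -6 + 18 = 12$)
$Z{\left(s \right)} = 4$
$Z{\left(w{\left(\left(M + 0\right)^{2} \right)} \right)} \left(-135 + R{\left(6,6 \right)}\right) = 4 \left(-135 + 0\right) = 4 \left(-135\right) = -540$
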